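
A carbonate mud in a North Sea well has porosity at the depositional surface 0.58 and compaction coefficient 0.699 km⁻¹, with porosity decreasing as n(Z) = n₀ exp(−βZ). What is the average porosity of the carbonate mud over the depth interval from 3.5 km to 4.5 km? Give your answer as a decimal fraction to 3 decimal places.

0.036

⟨n⟩ = (1/(Z₂−Z₁)) ∫ n₀ e^(−βZ) dZ = n₀·(e^(−β·Z₁) − e^(−β·Z₂)) / (β·(Z₂−Z₁))
e^(−0.699×3.5) = 0.0866; e^(−0.699×4.5) = 0.0430
⟨n⟩ = 0.58 × (0.0866 − 0.0430) / (0.699 × 1) = 0.58 × 0.0623 = 0.0361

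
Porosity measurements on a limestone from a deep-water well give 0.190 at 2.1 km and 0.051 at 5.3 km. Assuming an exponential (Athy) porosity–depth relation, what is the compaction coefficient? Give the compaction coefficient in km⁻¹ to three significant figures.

Athy: phi(d) = phi₀ e^(−cd) ⇒ phi₁/phi₂ = e^{c(d₂−d₁)} ⇒ c = ln(phi₁/phi₂)/(d₂−d₁)
c = ln(0.19/0.051) / (5.3 − 2.1) = ln(3.725) / 3.2 = 1.3152 / 3.2 = 0.411 km⁻¹

0.411 km⁻¹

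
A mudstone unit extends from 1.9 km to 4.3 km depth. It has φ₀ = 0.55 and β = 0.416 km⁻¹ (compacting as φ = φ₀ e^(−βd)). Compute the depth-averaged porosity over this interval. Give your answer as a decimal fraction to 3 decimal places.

⟨φ⟩ = (1/(d₂−d₁)) ∫ φ₀ e^(−βd) dd = φ₀·(e^(−β·d₁) − e^(−β·d₂)) / (β·(d₂−d₁))
e^(−0.416×1.9) = 0.4537; e^(−0.416×4.3) = 0.1672
⟨φ⟩ = 0.55 × (0.4537 − 0.1672) / (0.416 × 2.4) = 0.55 × 0.2870 = 0.1578

0.158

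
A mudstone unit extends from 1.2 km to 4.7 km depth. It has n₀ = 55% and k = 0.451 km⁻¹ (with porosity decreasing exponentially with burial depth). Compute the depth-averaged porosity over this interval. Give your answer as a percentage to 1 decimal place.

⟨n⟩ = (1/(d₂−d₁)) ∫ n₀ e^(−kd) dd = n₀·(e^(−k·d₁) − e^(−k·d₂)) / (k·(d₂−d₁))
e^(−0.451×1.2) = 0.5820; e^(−0.451×4.7) = 0.1201
⟨n⟩ = 0.55 × (0.5820 − 0.1201) / (0.451 × 3.5) = 0.55 × 0.2927 = 0.1610

16.1%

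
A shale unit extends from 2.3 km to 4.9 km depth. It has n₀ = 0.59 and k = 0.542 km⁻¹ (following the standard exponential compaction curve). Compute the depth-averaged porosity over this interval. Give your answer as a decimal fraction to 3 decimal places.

⟨n⟩ = (1/(d₂−d₁)) ∫ n₀ e^(−kd) dd = n₀·(e^(−k·d₁) − e^(−k·d₂)) / (k·(d₂−d₁))
e^(−0.542×2.3) = 0.2875; e^(−0.542×4.9) = 0.0702
⟨n⟩ = 0.59 × (0.2875 − 0.0702) / (0.542 × 2.6) = 0.59 × 0.1542 = 0.0910

0.091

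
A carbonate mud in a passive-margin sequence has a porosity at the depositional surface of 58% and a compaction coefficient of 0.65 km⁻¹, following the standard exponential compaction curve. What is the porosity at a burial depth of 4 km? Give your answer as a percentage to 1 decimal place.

φ = φ₀·exp(−β·Z) = 0.58 × exp(−0.65 × 4) = 0.58 × exp(−2.6)
  = 0.58 × 0.0743 = 0.0431

4.3%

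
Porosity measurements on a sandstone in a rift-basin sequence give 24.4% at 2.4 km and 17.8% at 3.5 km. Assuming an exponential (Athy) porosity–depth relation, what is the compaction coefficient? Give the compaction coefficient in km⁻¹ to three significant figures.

Athy: φ(Z) = φ₀ e^(−kZ) ⇒ φ₁/φ₂ = e^{k(Z₂−Z₁)} ⇒ k = ln(φ₁/φ₂)/(Z₂−Z₁)
k = ln(0.244/0.178) / (3.5 − 2.4) = ln(1.371) / 1.1 = 0.3154 / 1.1 = 0.2867 km⁻¹

0.287 km⁻¹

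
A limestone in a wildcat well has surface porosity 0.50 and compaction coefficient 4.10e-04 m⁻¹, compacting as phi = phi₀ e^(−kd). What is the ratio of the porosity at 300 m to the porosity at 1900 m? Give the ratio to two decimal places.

1.93

Working in km (1 km = 1000 m; k in km⁻¹ = k in m⁻¹ × 1000):
phi(d₁)/phi(d₂) = e^(−k·d₁)/e^(−k·d₂) = e^{k(d₂−d₁)}
= exp(0.41 × 1.6) = exp(0.656) = 1.9271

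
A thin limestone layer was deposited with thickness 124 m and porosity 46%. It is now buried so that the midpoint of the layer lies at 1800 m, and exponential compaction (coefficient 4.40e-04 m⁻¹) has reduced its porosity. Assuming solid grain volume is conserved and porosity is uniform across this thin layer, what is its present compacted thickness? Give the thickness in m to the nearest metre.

Working in km (1 km = 1000 m; c in km⁻¹ = c in m⁻¹ × 1000):
Porosity at 1.8 km: φ = 0.46·exp(−0.44×1.8) = 0.2084
Solid-volume conservation: h(1−φ) = h₀(1−φ₀) ⇒ h = h₀·(1−φ₀)/(1−φ)
h = 0.124 × (1 − 0.46)/(1 − 0.2084) = 0.124 × 0.6821 = 0.0846 km

85 m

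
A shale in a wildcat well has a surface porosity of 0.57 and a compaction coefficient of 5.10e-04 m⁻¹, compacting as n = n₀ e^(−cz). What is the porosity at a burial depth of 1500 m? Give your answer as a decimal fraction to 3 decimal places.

0.265

Working in km (1 km = 1000 m; c in km⁻¹ = c in m⁻¹ × 1000):
n = n₀·exp(−c·z) = 0.57 × exp(−0.51 × 1.5) = 0.57 × exp(−0.765)
  = 0.57 × 0.4653 = 0.2652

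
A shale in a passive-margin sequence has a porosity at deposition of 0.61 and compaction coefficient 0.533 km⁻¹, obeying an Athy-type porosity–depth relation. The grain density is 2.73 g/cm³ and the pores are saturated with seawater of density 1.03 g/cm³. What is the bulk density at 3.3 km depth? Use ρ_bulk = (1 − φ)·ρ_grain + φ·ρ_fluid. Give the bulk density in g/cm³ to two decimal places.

2.55 g/cm³

Porosity at depth: phi = 0.61·exp(−0.533×3.3) = 0.61×0.1722 = 0.1051
Bulk density: ρ_b = (1−phi)ρ_g + phi·ρ_f = 0.8949×2.73 + 0.1051×1.03
       = 2.443 + 0.108 = 2.551 g/cm³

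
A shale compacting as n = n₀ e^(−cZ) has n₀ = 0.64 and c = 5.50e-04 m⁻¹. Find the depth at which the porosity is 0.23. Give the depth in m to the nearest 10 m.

1860 m

Working in km (1 km = 1000 m; c in km⁻¹ = c in m⁻¹ × 1000):
Invert Athy's law: Z = ln(n₀/n) / c
Z = ln(0.64/0.23) / 0.55 = ln(2.783) / 0.55 = 1.0234 / 0.55 = 1.861 km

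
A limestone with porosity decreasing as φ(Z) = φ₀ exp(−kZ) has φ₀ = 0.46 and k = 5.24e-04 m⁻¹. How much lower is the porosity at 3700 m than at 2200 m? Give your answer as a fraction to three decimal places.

Working in km (1 km = 1000 m; k in km⁻¹ = k in m⁻¹ × 1000):
φ(2.2) = 0.46·e^(−0.524×2.2) = 0.1452
φ(3.7) = 0.46·e^(−0.524×3.7) = 0.0662
Δφ = 0.1452 − 0.0662 = 0.0791

0.079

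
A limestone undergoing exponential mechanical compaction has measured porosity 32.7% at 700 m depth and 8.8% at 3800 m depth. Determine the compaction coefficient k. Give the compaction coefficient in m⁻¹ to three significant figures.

0.000423 m⁻¹

Working in km (1 km = 1000 m; k in km⁻¹ = k in m⁻¹ × 1000):
Athy: phi(z) = phi₀ e^(−kz) ⇒ phi₁/phi₂ = e^{k(z₂−z₁)} ⇒ k = ln(phi₁/phi₂)/(z₂−z₁)
k = ln(0.327/0.088) / (3.8 − 0.7) = ln(3.716) / 3.1 = 1.3126 / 3.1 = 0.4234 km⁻¹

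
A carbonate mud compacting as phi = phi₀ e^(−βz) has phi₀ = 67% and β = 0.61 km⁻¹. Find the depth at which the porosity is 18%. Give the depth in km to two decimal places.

2.15 km

Invert Athy's law: z = ln(phi₀/phi) / β
z = ln(0.67/0.18) / 0.61 = ln(3.722) / 0.61 = 1.3143 / 0.61 = 2.155 km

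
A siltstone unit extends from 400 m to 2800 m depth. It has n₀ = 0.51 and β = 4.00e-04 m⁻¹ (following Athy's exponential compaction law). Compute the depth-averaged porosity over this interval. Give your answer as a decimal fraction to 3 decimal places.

0.279

Working in km (1 km = 1000 m; β in km⁻¹ = β in m⁻¹ × 1000):
⟨n⟩ = (1/(Z₂−Z₁)) ∫ n₀ e^(−βZ) dZ = n₀·(e^(−β·Z₁) − e^(−β·Z₂)) / (β·(Z₂−Z₁))
e^(−0.4×0.4) = 0.8521; e^(−0.4×2.8) = 0.3263
⟨n⟩ = 0.51 × (0.8521 − 0.3263) / (0.4 × 2.4) = 0.51 × 0.5478 = 0.2794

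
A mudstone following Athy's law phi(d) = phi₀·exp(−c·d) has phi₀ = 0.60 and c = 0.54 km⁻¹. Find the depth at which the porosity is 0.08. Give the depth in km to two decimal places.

3.73 km

Invert Athy's law: d = ln(phi₀/phi) / c
d = ln(0.6/0.08) / 0.54 = ln(7.5) / 0.54 = 2.0149 / 0.54 = 3.731 km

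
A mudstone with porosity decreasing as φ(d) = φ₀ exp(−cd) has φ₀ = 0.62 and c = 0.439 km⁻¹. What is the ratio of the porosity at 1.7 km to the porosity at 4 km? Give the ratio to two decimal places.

φ(d₁)/φ(d₂) = e^(−c·d₁)/e^(−c·d₂) = e^{c(d₂−d₁)}
= exp(0.439 × 2.3) = exp(1.01) = 2.7448

2.74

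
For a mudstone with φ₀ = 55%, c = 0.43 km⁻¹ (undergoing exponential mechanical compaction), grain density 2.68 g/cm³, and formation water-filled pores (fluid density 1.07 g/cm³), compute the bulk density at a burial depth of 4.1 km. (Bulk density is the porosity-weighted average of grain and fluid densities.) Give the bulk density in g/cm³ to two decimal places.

Porosity at depth: φ = 0.55·exp(−0.43×4.1) = 0.55×0.1715 = 0.0943
Bulk density: ρ_b = (1−φ)ρ_g + φ·ρ_f = 0.9057×2.68 + 0.0943×1.07
       = 2.427 + 0.101 = 2.528 g/cm³

2.53 g/cm³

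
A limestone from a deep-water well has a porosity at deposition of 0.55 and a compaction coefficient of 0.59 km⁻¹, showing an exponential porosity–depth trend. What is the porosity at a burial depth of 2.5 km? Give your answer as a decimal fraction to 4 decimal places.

0.1258

n = n₀·exp(−k·Z) = 0.55 × exp(−0.59 × 2.5) = 0.55 × exp(−1.475)
  = 0.55 × 0.2288 = 0.1258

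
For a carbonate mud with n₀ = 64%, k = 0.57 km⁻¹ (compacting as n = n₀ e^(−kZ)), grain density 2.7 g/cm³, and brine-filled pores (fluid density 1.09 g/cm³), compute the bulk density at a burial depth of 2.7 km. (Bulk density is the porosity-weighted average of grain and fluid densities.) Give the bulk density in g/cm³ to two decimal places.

2.48 g/cm³

Porosity at depth: n = 0.64·exp(−0.57×2.7) = 0.64×0.2146 = 0.1373
Bulk density: ρ_b = (1−n)ρ_g + n·ρ_f = 0.8627×2.7 + 0.1373×1.09
       = 2.329 + 0.150 = 2.479 g/cm³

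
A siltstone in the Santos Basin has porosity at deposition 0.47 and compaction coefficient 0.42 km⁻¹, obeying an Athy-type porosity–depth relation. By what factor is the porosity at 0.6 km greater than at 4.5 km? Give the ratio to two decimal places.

n(z₁)/n(z₂) = e^(−c·z₁)/e^(−c·z₂) = e^{c(z₂−z₁)}
= exp(0.42 × 3.9) = exp(1.638) = 5.1449

5.14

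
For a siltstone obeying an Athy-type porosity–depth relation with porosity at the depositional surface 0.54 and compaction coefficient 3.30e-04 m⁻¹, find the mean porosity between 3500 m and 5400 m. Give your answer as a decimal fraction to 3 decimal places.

0.126

Working in km (1 km = 1000 m; c in km⁻¹ = c in m⁻¹ × 1000):
⟨n⟩ = (1/(Z₂−Z₁)) ∫ n₀ e^(−cZ) dZ = n₀·(e^(−c·Z₁) − e^(−c·Z₂)) / (c·(Z₂−Z₁))
e^(−0.33×3.5) = 0.3151; e^(−0.33×5.4) = 0.1683
⟨n⟩ = 0.54 × (0.3151 − 0.1683) / (0.33 × 1.9) = 0.54 × 0.2341 = 0.1264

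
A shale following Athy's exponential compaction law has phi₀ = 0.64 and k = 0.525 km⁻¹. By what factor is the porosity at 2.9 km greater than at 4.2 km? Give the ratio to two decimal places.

phi(Z₁)/phi(Z₂) = e^(−k·Z₁)/e^(−k·Z₂) = e^{k(Z₂−Z₁)}
= exp(0.525 × 1.3) = exp(0.6825) = 1.9788

1.98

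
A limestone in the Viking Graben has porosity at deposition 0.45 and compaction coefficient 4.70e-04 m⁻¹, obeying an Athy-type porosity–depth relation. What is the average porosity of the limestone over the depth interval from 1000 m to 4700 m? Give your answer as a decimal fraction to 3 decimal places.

Working in km (1 km = 1000 m; c in km⁻¹ = c in m⁻¹ × 1000):
⟨phi⟩ = (1/(d₂−d₁)) ∫ phi₀ e^(−cd) dd = phi₀·(e^(−c·d₁) − e^(−c·d₂)) / (c·(d₂−d₁))
e^(−0.47×1) = 0.6250; e^(−0.47×4.7) = 0.1098
⟨phi⟩ = 0.45 × (0.6250 − 0.1098) / (0.47 × 3.7) = 0.45 × 0.2963 = 0.1333

0.133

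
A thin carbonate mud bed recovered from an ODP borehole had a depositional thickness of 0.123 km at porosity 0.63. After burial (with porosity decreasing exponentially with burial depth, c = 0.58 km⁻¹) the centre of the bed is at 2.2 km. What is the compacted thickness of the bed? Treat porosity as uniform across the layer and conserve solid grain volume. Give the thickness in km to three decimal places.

0.055 km

Porosity at 2.2 km: phi = 0.63·exp(−0.58×2.2) = 0.1759
Solid-volume conservation: h(1−phi) = h₀(1−phi₀) ⇒ h = h₀·(1−phi₀)/(1−phi)
h = 0.123 × (1 − 0.63)/(1 − 0.1759) = 0.123 × 0.4490 = 0.0552 km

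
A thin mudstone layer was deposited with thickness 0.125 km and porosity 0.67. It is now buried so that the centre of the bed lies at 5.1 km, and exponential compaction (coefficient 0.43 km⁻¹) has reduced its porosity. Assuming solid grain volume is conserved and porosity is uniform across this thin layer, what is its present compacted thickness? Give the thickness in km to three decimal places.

Porosity at 5.1 km: phi = 0.67·exp(−0.43×5.1) = 0.0748
Solid-volume conservation: h(1−phi) = h₀(1−phi₀) ⇒ h = h₀·(1−phi₀)/(1−phi)
h = 0.125 × (1 − 0.67)/(1 − 0.0748) = 0.125 × 0.3567 = 0.0446 km

0.045 km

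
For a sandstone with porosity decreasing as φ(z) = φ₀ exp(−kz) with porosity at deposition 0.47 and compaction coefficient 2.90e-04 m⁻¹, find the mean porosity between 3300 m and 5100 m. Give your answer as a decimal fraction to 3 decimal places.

0.141

Working in km (1 km = 1000 m; k in km⁻¹ = k in m⁻¹ × 1000):
⟨φ⟩ = (1/(z₂−z₁)) ∫ φ₀ e^(−kz) dz = φ₀·(e^(−k·z₁) − e^(−k·z₂)) / (k·(z₂−z₁))
e^(−0.29×3.3) = 0.3840; e^(−0.29×5.1) = 0.2279
⟨φ⟩ = 0.47 × (0.3840 − 0.2279) / (0.29 × 1.8) = 0.47 × 0.2992 = 0.1406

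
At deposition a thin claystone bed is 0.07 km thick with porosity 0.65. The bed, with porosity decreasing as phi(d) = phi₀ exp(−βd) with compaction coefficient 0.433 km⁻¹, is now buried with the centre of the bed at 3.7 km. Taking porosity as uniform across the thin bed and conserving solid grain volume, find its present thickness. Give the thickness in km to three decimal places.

Porosity at 3.7 km: phi = 0.65·exp(−0.433×3.7) = 0.1310
Solid-volume conservation: h(1−phi) = h₀(1−phi₀) ⇒ h = h₀·(1−phi₀)/(1−phi)
h = 0.07 × (1 − 0.65)/(1 − 0.1310) = 0.07 × 0.4027 = 0.0282 km

0.028 km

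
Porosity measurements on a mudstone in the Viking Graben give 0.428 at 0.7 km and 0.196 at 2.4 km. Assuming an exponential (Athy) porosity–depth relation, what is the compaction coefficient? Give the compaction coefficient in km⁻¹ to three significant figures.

Athy: φ(d) = φ₀ e^(−kd) ⇒ φ₁/φ₂ = e^{k(d₂−d₁)} ⇒ k = ln(φ₁/φ₂)/(d₂−d₁)
k = ln(0.428/0.196) / (2.4 − 0.7) = ln(2.184) / 1.7 = 0.7810 / 1.7 = 0.4594 km⁻¹

0.459 km⁻¹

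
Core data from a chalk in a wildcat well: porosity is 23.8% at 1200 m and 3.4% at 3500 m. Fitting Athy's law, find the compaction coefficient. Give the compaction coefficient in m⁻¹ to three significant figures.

0.000846 m⁻¹

Working in km (1 km = 1000 m; c in km⁻¹ = c in m⁻¹ × 1000):
Athy: phi(d) = phi₀ e^(−cd) ⇒ phi₁/phi₂ = e^{c(d₂−d₁)} ⇒ c = ln(phi₁/phi₂)/(d₂−d₁)
c = ln(0.238/0.034) / (3.5 − 1.2) = ln(7) / 2.3 = 1.9459 / 2.3 = 0.846 km⁻¹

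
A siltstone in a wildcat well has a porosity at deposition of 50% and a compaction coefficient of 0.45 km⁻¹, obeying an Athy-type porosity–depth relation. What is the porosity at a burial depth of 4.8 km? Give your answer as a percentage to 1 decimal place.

n = n₀·exp(−β·Z) = 0.5 × exp(−0.45 × 4.8) = 0.5 × exp(−2.16)
  = 0.5 × 0.1153 = 0.0577

5.8%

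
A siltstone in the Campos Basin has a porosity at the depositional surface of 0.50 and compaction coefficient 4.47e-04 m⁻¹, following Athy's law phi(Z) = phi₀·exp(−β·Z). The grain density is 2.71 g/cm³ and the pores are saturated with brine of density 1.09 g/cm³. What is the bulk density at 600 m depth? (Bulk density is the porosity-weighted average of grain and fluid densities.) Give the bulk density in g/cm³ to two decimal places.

2.09 g/cm³

Working in km (1 km = 1000 m; β in km⁻¹ = β in m⁻¹ × 1000):
Porosity at depth: phi = 0.5·exp(−0.447×0.6) = 0.5×0.7648 = 0.3824
Bulk density: ρ_b = (1−phi)ρ_g + phi·ρ_f = 0.6176×2.71 + 0.3824×1.09
       = 1.674 + 0.417 = 2.091 g/cm³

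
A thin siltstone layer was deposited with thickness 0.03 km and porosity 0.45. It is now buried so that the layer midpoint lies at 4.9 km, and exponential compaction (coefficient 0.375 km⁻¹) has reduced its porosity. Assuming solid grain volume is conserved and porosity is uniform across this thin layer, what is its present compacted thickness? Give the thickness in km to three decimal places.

Porosity at 4.9 km: phi = 0.45·exp(−0.375×4.9) = 0.0716
Solid-volume conservation: h(1−phi) = h₀(1−phi₀) ⇒ h = h₀·(1−phi₀)/(1−phi)
h = 0.03 × (1 − 0.45)/(1 − 0.0716) = 0.03 × 0.5924 = 0.0178 km

0.018 km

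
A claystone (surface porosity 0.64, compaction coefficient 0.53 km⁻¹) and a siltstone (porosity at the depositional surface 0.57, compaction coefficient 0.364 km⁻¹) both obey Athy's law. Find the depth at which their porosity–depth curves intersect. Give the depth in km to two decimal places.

0.70 km

Set n₀ₐ e^(−βₐz) = n₀ᵦ e^(−βᵦz) ⇒ ln(n₀ₐ/n₀ᵦ) = (βₐ − βᵦ)·z
z = ln(0.64/0.57) / (0.53 − 0.364) = 0.1158 / 0.166 = 0.698 km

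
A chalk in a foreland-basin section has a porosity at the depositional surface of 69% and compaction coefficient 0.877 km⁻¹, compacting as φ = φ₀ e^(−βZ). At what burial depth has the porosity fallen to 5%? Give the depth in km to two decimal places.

2.99 km

Invert Athy's law: Z = ln(φ₀/φ) / β
Z = ln(0.69/0.05) / 0.877 = ln(13.8) / 0.877 = 2.6247 / 0.877 = 2.993 km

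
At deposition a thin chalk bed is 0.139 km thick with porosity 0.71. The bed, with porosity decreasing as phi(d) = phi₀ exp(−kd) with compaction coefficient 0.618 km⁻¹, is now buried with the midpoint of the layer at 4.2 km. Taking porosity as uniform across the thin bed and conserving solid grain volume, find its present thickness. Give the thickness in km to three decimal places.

0.043 km

Porosity at 4.2 km: phi = 0.71·exp(−0.618×4.2) = 0.0530
Solid-volume conservation: h(1−phi) = h₀(1−phi₀) ⇒ h = h₀·(1−phi₀)/(1−phi)
h = 0.139 × (1 − 0.71)/(1 − 0.0530) = 0.139 × 0.3062 = 0.0426 km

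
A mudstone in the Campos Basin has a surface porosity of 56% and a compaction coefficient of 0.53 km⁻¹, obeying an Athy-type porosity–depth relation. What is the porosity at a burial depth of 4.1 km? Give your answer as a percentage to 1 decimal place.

phi = phi₀·exp(−c·z) = 0.56 × exp(−0.53 × 4.1) = 0.56 × exp(−2.173)
  = 0.56 × 0.1138 = 0.0637

6.4%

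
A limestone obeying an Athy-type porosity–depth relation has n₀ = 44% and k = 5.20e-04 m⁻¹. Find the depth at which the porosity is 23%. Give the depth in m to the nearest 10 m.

Working in km (1 km = 1000 m; k in km⁻¹ = k in m⁻¹ × 1000):
Invert Athy's law: z = ln(n₀/n) / k
z = ln(0.44/0.23) / 0.52 = ln(1.913) / 0.52 = 0.6487 / 0.52 = 1.247 km

1250 m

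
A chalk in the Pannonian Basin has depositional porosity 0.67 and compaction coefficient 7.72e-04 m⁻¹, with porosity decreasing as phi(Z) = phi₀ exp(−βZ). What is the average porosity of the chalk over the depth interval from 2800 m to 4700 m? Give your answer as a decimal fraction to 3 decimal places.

0.040

Working in km (1 km = 1000 m; β in km⁻¹ = β in m⁻¹ × 1000):
⟨phi⟩ = (1/(Z₂−Z₁)) ∫ phi₀ e^(−βZ) dZ = phi₀·(e^(−β·Z₁) − e^(−β·Z₂)) / (β·(Z₂−Z₁))
e^(−0.772×2.8) = 0.1151; e^(−0.772×4.7) = 0.0266
⟨phi⟩ = 0.67 × (0.1151 − 0.0266) / (0.772 × 1.9) = 0.67 × 0.0604 = 0.0405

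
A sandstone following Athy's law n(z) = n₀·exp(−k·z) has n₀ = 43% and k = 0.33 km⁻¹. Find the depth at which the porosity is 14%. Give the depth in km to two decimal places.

Invert Athy's law: z = ln(n₀/n) / k
z = ln(0.43/0.14) / 0.33 = ln(3.071) / 0.33 = 1.1221 / 0.33 = 3.400 km

3.40 km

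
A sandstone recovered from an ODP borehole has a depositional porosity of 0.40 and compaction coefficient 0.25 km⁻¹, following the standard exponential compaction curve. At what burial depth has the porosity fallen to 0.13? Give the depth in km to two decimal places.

Invert Athy's law: z = ln(n₀/n) / c
z = ln(0.4/0.13) / 0.25 = ln(3.077) / 0.25 = 1.1239 / 0.25 = 4.496 km

4.50 km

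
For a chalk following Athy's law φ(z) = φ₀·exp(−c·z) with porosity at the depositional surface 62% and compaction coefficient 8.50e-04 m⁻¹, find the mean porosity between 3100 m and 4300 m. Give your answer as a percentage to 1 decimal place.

2.8%

Working in km (1 km = 1000 m; c in km⁻¹ = c in m⁻¹ × 1000):
⟨φ⟩ = (1/(z₂−z₁)) ∫ φ₀ e^(−cz) dz = φ₀·(e^(−c·z₁) − e^(−c·z₂)) / (c·(z₂−z₁))
e^(−0.85×3.1) = 0.0717; e^(−0.85×4.3) = 0.0259
⟨φ⟩ = 0.62 × (0.0717 − 0.0259) / (0.85 × 1.2) = 0.62 × 0.0450 = 0.0279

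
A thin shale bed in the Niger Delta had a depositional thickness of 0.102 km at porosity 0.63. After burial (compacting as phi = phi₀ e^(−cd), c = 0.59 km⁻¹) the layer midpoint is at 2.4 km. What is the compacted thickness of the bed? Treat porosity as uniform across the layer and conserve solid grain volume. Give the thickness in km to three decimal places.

0.045 km

Porosity at 2.4 km: phi = 0.63·exp(−0.59×2.4) = 0.1529
Solid-volume conservation: h(1−phi) = h₀(1−phi₀) ⇒ h = h₀·(1−phi₀)/(1−phi)
h = 0.102 × (1 − 0.63)/(1 − 0.1529) = 0.102 × 0.4368 = 0.0446 km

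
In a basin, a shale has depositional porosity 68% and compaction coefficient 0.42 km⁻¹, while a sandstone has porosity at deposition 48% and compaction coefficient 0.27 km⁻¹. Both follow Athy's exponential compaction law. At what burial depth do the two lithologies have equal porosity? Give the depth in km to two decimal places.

Set n₀ₐ e^(−cₐZ) = n₀ᵦ e^(−cᵦZ) ⇒ ln(n₀ₐ/n₀ᵦ) = (cₐ − cᵦ)·Z
Z = ln(0.68/0.48) / (0.42 − 0.27) = 0.3483 / 0.15 = 2.322 km

2.32 km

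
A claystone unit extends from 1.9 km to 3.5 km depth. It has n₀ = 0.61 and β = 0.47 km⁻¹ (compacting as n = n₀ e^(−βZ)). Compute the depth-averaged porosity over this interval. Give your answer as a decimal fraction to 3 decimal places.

0.176

⟨n⟩ = (1/(Z₂−Z₁)) ∫ n₀ e^(−βZ) dZ = n₀·(e^(−β·Z₁) − e^(−β·Z₂)) / (β·(Z₂−Z₁))
e^(−0.47×1.9) = 0.4094; e^(−0.47×3.5) = 0.1930
⟨n⟩ = 0.61 × (0.4094 − 0.1930) / (0.47 × 1.6) = 0.61 × 0.2878 = 0.1755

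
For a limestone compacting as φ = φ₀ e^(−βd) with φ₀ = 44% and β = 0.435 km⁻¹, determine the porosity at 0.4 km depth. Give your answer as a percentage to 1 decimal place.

φ = φ₀·exp(−β·d) = 0.44 × exp(−0.435 × 0.4) = 0.44 × exp(−0.174)
  = 0.44 × 0.8403 = 0.3697

37.0%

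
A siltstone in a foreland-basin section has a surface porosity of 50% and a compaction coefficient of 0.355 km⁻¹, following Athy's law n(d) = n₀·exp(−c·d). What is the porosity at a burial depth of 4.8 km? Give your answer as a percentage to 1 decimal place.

n = n₀·exp(−c·d) = 0.5 × exp(−0.355 × 4.8) = 0.5 × exp(−1.704)
  = 0.5 × 0.1820 = 0.0910

9.1%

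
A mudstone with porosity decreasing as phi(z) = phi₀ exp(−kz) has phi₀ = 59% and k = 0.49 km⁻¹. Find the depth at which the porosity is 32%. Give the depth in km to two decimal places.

1.25 km

Invert Athy's law: z = ln(phi₀/phi) / k
z = ln(0.59/0.32) / 0.49 = ln(1.844) / 0.49 = 0.6118 / 0.49 = 1.249 km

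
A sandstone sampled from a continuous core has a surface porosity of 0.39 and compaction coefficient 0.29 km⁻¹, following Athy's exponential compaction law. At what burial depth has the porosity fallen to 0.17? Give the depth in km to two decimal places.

2.86 km

Invert Athy's law: z = ln(φ₀/φ) / c
z = ln(0.39/0.17) / 0.29 = ln(2.294) / 0.29 = 0.8303 / 0.29 = 2.863 km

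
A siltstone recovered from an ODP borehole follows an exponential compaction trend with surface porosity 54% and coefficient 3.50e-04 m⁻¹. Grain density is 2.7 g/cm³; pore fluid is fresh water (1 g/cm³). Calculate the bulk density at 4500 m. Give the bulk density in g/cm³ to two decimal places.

2.51 g/cm³

Working in km (1 km = 1000 m; β in km⁻¹ = β in m⁻¹ × 1000):
Porosity at depth: φ = 0.54·exp(−0.35×4.5) = 0.54×0.2070 = 0.1118
Bulk density: ρ_b = (1−φ)ρ_g + φ·ρ_f = 0.8882×2.7 + 0.1118×1
       = 2.398 + 0.112 = 2.510 g/cm³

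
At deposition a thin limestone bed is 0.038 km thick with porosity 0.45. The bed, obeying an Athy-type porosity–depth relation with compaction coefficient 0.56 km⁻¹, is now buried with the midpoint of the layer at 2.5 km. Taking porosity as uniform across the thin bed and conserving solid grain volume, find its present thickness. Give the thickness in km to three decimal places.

Porosity at 2.5 km: φ = 0.45·exp(−0.56×2.5) = 0.1110
Solid-volume conservation: h(1−φ) = h₀(1−φ₀) ⇒ h = h₀·(1−φ₀)/(1−φ)
h = 0.038 × (1 − 0.45)/(1 − 0.1110) = 0.038 × 0.6187 = 0.0235 km

0.024 km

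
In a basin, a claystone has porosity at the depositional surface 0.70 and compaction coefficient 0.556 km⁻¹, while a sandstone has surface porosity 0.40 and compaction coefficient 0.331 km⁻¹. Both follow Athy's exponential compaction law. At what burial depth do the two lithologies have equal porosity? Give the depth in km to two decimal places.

2.49 km

Set φ₀ₐ e^(−cₐd) = φ₀ᵦ e^(−cᵦd) ⇒ ln(φ₀ₐ/φ₀ᵦ) = (cₐ − cᵦ)·d
d = ln(0.7/0.4) / (0.556 − 0.331) = 0.5596 / 0.225 = 2.487 km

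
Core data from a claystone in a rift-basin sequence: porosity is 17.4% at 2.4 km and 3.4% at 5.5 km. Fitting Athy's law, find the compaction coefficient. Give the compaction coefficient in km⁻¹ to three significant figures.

0.527 km⁻¹

Athy: φ(d) = φ₀ e^(−kd) ⇒ φ₁/φ₂ = e^{k(d₂−d₁)} ⇒ k = ln(φ₁/φ₂)/(d₂−d₁)
k = ln(0.174/0.034) / (5.5 − 2.4) = ln(5.118) / 3.1 = 1.6327 / 3.1 = 0.5267 km⁻¹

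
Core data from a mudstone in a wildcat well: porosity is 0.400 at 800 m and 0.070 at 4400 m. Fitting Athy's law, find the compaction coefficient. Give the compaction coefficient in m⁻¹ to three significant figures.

0.000484 m⁻¹

Working in km (1 km = 1000 m; k in km⁻¹ = k in m⁻¹ × 1000):
Athy: n(z) = n₀ e^(−kz) ⇒ n₁/n₂ = e^{k(z₂−z₁)} ⇒ k = ln(n₁/n₂)/(z₂−z₁)
k = ln(0.4/0.07) / (4.4 − 0.8) = ln(5.714) / 3.6 = 1.7430 / 3.6 = 0.4842 km⁻¹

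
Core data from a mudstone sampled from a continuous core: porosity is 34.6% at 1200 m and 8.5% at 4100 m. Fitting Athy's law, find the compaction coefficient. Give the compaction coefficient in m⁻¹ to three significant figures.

Working in km (1 km = 1000 m; β in km⁻¹ = β in m⁻¹ × 1000):
Athy: φ(Z) = φ₀ e^(−βZ) ⇒ φ₁/φ₂ = e^{β(Z₂−Z₁)} ⇒ β = ln(φ₁/φ₂)/(Z₂−Z₁)
β = ln(0.346/0.085) / (4.1 − 1.2) = ln(4.071) / 2.9 = 1.4038 / 2.9 = 0.4841 km⁻¹

0.000484 m⁻¹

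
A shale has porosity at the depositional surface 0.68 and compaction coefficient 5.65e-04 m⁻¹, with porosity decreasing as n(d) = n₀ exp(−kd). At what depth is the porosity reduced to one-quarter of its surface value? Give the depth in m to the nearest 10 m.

2450 m

Working in km (1 km = 1000 m; k in km⁻¹ = k in m⁻¹ × 1000):
n/n₀ = 1/4 ⇒ exp(−k·d) = 1/4 ⇒ d = ln(4) / k
d = 1.3863 / 0.565 = 2.454 km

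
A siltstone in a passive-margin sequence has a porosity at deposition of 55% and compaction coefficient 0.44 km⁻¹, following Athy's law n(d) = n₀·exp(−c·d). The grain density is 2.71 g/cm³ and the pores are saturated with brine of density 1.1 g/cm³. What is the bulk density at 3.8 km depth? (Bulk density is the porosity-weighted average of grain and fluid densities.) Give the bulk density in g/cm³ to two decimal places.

Porosity at depth: n = 0.55·exp(−0.44×3.8) = 0.55×0.1879 = 0.1033
Bulk density: ρ_b = (1−n)ρ_g + n·ρ_f = 0.8967×2.71 + 0.1033×1.1
       = 2.430 + 0.114 = 2.544 g/cm³

2.54 g/cm³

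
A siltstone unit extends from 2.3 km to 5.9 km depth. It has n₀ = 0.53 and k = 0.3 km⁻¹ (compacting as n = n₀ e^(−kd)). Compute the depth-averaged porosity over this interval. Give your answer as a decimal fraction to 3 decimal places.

⟨n⟩ = (1/(d₂−d₁)) ∫ n₀ e^(−kd) dd = n₀·(e^(−k·d₁) − e^(−k·d₂)) / (k·(d₂−d₁))
e^(−0.3×2.3) = 0.5016; e^(−0.3×5.9) = 0.1703
⟨n⟩ = 0.53 × (0.5016 − 0.1703) / (0.3 × 3.6) = 0.53 × 0.3067 = 0.1626

0.163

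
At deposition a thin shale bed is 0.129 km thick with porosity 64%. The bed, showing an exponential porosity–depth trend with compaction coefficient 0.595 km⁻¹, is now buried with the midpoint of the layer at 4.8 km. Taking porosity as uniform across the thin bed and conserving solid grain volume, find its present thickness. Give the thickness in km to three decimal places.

0.048 km

Porosity at 4.8 km: n = 0.64·exp(−0.595×4.8) = 0.0368
Solid-volume conservation: h(1−n) = h₀(1−n₀) ⇒ h = h₀·(1−n₀)/(1−n)
h = 0.129 × (1 − 0.64)/(1 − 0.0368) = 0.129 × 0.3738 = 0.0482 km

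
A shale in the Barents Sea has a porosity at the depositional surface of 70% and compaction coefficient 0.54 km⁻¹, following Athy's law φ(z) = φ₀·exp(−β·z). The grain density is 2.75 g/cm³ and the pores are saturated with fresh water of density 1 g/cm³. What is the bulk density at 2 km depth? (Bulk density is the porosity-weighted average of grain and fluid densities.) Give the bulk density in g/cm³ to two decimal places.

2.33 g/cm³

Porosity at depth: φ = 0.7·exp(−0.54×2) = 0.7×0.3396 = 0.2377
Bulk density: ρ_b = (1−φ)ρ_g + φ·ρ_f = 0.7623×2.75 + 0.2377×1
       = 2.096 + 0.238 = 2.334 g/cm³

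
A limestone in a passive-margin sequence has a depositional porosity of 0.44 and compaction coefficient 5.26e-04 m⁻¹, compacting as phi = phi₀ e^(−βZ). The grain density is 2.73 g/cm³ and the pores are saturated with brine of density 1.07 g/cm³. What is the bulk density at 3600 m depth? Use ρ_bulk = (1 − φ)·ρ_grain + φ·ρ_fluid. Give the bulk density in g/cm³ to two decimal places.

2.62 g/cm³

Working in km (1 km = 1000 m; β in km⁻¹ = β in m⁻¹ × 1000):
Porosity at depth: phi = 0.44·exp(−0.526×3.6) = 0.44×0.1505 = 0.0662
Bulk density: ρ_b = (1−phi)ρ_g + phi·ρ_f = 0.9338×2.73 + 0.0662×1.07
       = 2.549 + 0.071 = 2.620 g/cm³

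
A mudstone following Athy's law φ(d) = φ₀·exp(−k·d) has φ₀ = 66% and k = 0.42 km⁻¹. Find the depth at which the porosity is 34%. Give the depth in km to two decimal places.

1.58 km

Invert Athy's law: d = ln(φ₀/φ) / k
d = ln(0.66/0.34) / 0.42 = ln(1.941) / 0.42 = 0.6633 / 0.42 = 1.579 km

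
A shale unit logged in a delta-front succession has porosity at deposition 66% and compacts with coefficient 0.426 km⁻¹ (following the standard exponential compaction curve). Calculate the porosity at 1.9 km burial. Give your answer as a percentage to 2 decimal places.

29.38%

φ = φ₀·exp(−c·z) = 0.66 × exp(−0.426 × 1.9) = 0.66 × exp(−0.8094)
  = 0.66 × 0.4451 = 0.2938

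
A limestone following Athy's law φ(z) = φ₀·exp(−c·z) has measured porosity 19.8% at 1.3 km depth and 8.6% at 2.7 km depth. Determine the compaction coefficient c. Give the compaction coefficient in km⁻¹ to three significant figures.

0.596 km⁻¹

Athy: φ(z) = φ₀ e^(−cz) ⇒ φ₁/φ₂ = e^{c(z₂−z₁)} ⇒ c = ln(φ₁/φ₂)/(z₂−z₁)
c = ln(0.198/0.086) / (2.7 − 1.3) = ln(2.302) / 1.4 = 0.8339 / 1.4 = 0.5957 km⁻¹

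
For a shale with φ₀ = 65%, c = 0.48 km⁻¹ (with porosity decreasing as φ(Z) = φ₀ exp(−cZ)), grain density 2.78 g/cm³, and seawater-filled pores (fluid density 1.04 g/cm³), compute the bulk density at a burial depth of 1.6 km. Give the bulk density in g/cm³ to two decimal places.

Porosity at depth: φ = 0.65·exp(−0.48×1.6) = 0.65×0.4639 = 0.3016
Bulk density: ρ_b = (1−φ)ρ_g + φ·ρ_f = 0.6984×2.78 + 0.3016×1.04
       = 1.942 + 0.314 = 2.255 g/cm³

2.26 g/cm³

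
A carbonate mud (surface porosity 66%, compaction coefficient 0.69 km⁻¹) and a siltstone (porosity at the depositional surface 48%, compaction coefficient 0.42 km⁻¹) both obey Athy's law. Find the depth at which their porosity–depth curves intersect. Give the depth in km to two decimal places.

1.18 km

Set phi₀ₐ e^(−cₐz) = phi₀ᵦ e^(−cᵦz) ⇒ ln(phi₀ₐ/phi₀ᵦ) = (cₐ − cᵦ)·z
z = ln(0.66/0.48) / (0.69 − 0.42) = 0.3185 / 0.27 = 1.179 km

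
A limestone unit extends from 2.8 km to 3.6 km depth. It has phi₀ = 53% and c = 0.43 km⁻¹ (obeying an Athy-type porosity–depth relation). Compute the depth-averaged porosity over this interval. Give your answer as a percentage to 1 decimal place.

13.5%

⟨phi⟩ = (1/(z₂−z₁)) ∫ phi₀ e^(−cz) dz = phi₀·(e^(−c·z₁) − e^(−c·z₂)) / (c·(z₂−z₁))
e^(−0.43×2.8) = 0.3000; e^(−0.43×3.6) = 0.2127
⟨phi⟩ = 0.53 × (0.3000 − 0.2127) / (0.43 × 0.8) = 0.53 × 0.2538 = 0.1345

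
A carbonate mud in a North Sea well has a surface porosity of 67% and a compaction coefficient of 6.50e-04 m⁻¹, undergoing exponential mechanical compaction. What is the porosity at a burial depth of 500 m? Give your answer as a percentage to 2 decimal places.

Working in km (1 km = 1000 m; c in km⁻¹ = c in m⁻¹ × 1000):
n = n₀·exp(−c·z) = 0.67 × exp(−0.65 × 0.5) = 0.67 × exp(−0.325)
  = 0.67 × 0.7225 = 0.4841

48.41%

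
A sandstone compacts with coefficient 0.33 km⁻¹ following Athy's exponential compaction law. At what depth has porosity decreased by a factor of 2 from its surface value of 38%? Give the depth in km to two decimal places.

2.10 km

phi/phi₀ = 1/2 ⇒ exp(−β·z) = 1/2 ⇒ z = ln(2) / β
z = 0.6931 / 0.33 = 2.100 km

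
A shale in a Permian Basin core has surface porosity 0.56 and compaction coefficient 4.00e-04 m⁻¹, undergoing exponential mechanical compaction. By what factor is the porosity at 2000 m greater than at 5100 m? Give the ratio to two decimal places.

Working in km (1 km = 1000 m; k in km⁻¹ = k in m⁻¹ × 1000):
φ(z₁)/φ(z₂) = e^(−k·z₁)/e^(−k·z₂) = e^{k(z₂−z₁)}
= exp(0.4 × 3.1) = exp(1.24) = 3.4556

3.46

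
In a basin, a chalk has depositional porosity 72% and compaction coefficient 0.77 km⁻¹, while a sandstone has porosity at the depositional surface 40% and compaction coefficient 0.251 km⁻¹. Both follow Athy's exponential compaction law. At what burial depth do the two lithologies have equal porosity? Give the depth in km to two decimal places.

1.13 km

Set φ₀ₐ e^(−cₐz) = φ₀ᵦ e^(−cᵦz) ⇒ ln(φ₀ₐ/φ₀ᵦ) = (cₐ − cᵦ)·z
z = ln(0.72/0.4) / (0.77 − 0.251) = 0.5878 / 0.519 = 1.133 km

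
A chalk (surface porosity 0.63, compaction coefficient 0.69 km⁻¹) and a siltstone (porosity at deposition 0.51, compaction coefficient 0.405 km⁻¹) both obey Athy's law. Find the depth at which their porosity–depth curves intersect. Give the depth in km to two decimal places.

Set n₀ₐ e^(−βₐd) = n₀ᵦ e^(−βᵦd) ⇒ ln(n₀ₐ/n₀ᵦ) = (βₐ − βᵦ)·d
d = ln(0.63/0.51) / (0.69 − 0.405) = 0.2113 / 0.285 = 0.741 km

0.74 km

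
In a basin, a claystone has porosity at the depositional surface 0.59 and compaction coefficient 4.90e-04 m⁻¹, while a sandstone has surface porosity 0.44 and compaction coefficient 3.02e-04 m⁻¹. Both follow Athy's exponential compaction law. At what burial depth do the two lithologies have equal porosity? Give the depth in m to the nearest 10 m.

Working in km (1 km = 1000 m; k in km⁻¹ = k in m⁻¹ × 1000):
Set φ₀ₐ e^(−kₐz) = φ₀ᵦ e^(−kᵦz) ⇒ ln(φ₀ₐ/φ₀ᵦ) = (kₐ − kᵦ)·z
z = ln(0.59/0.44) / (0.49 − 0.302) = 0.2933 / 0.188 = 1.560 km

1560 m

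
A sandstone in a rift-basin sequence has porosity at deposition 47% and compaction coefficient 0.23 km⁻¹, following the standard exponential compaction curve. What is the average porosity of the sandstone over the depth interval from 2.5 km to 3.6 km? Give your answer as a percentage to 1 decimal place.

⟨n⟩ = (1/(Z₂−Z₁)) ∫ n₀ e^(−βZ) dZ = n₀·(e^(−β·Z₁) − e^(−β·Z₂)) / (β·(Z₂−Z₁))
e^(−0.23×2.5) = 0.5627; e^(−0.23×3.6) = 0.4369
⟨n⟩ = 0.47 × (0.5627 − 0.4369) / (0.23 × 1.1) = 0.47 × 0.4972 = 0.2337

23.4%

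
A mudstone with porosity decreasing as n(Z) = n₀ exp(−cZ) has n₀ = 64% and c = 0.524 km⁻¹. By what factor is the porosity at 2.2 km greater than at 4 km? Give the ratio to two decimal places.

2.57

n(Z₁)/n(Z₂) = e^(−c·Z₁)/e^(−c·Z₂) = e^{c(Z₂−Z₁)}
= exp(0.524 × 1.8) = exp(0.9432) = 2.5682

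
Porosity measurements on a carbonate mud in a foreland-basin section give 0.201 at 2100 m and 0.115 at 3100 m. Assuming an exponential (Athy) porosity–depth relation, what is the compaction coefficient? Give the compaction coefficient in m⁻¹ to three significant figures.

0.000558 m⁻¹

Working in km (1 km = 1000 m; k in km⁻¹ = k in m⁻¹ × 1000):
Athy: phi(d) = phi₀ e^(−kd) ⇒ phi₁/phi₂ = e^{k(d₂−d₁)} ⇒ k = ln(phi₁/phi₂)/(d₂−d₁)
k = ln(0.201/0.115) / (3.1 − 2.1) = ln(1.748) / 1 = 0.5584 / 1 = 0.5584 km⁻¹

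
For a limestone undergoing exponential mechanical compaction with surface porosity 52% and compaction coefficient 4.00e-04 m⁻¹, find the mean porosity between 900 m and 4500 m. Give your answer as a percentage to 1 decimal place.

Working in km (1 km = 1000 m; k in km⁻¹ = k in m⁻¹ × 1000):
⟨φ⟩ = (1/(d₂−d₁)) ∫ φ₀ e^(−kd) dd = φ₀·(e^(−k·d₁) − e^(−k·d₂)) / (k·(d₂−d₁))
e^(−0.4×0.9) = 0.6977; e^(−0.4×4.5) = 0.1653
⟨φ⟩ = 0.52 × (0.6977 − 0.1653) / (0.4 × 3.6) = 0.52 × 0.3697 = 0.1922

19.2%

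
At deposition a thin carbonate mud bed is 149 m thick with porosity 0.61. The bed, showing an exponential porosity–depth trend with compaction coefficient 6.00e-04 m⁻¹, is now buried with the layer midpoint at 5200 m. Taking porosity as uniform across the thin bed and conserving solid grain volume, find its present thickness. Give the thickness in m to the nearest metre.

Working in km (1 km = 1000 m; k in km⁻¹ = k in m⁻¹ × 1000):
Porosity at 5.2 km: φ = 0.61·exp(−0.6×5.2) = 0.0269
Solid-volume conservation: h(1−φ) = h₀(1−φ₀) ⇒ h = h₀·(1−φ₀)/(1−φ)
h = 0.149 × (1 − 0.61)/(1 − 0.0269) = 0.149 × 0.4008 = 0.0597 km

60 m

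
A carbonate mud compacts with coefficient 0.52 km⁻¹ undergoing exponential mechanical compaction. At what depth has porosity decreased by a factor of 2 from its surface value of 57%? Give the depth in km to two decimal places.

1.33 km

phi/phi₀ = 1/2 ⇒ exp(−β·Z) = 1/2 ⇒ Z = ln(2) / β
Z = 0.6931 / 0.52 = 1.333 km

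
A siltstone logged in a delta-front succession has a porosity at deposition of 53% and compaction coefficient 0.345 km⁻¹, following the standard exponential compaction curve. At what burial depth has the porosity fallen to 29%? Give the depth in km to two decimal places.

Invert Athy's law: d = ln(φ₀/φ) / β
d = ln(0.53/0.29) / 0.345 = ln(1.828) / 0.345 = 0.6030 / 0.345 = 1.748 km

1.75 km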